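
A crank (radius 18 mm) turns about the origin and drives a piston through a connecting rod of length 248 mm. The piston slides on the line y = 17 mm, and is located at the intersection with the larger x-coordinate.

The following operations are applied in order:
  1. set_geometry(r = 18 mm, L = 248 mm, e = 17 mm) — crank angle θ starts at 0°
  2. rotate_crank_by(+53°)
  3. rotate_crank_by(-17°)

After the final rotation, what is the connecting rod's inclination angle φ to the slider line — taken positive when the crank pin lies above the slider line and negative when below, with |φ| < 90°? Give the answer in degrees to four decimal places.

set_geometry: r = 18 mm, L = 248 mm, e = 17 mm; θ ← 0°
rotate_crank_by(+53°): θ ← 0° +53° = 53°
rotate_crank_by(-17°): θ ← 53° -17° = 36°
crank pin P = (r cos θ, r sin θ) = (14.562306, 10.580135)
h = r sin θ − e = 10.580135 − 17 = -6.419865
sin φ = h / L = -6.419865 / 248 = -0.02588655
φ = arcsin(-0.02588655) = -1.483356°

-1.4834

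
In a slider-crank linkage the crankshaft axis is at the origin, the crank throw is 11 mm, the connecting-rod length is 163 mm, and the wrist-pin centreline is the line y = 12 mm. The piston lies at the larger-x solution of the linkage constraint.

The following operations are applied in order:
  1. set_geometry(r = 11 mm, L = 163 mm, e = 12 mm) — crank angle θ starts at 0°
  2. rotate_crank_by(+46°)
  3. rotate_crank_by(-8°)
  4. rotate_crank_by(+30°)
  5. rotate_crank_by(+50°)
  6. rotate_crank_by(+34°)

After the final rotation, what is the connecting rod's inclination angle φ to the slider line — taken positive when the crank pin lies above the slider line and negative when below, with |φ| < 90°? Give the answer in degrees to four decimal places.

set_geometry: r = 11 mm, L = 163 mm, e = 12 mm; θ ← 0°
rotate_crank_by(+46°): θ ← 0° +46° = 46°
rotate_crank_by(-8°): θ ← 46° -8° = 38°
rotate_crank_by(+30°): θ ← 38° +30° = 68°
rotate_crank_by(+50°): θ ← 68° +50° = 118°
rotate_crank_by(+34°): θ ← 118° +34° = 152°
crank pin P = (r cos θ, r sin θ) = (-9.712424, 5.164187)
h = r sin θ − e = 5.164187 − 12 = -6.835813
sin φ = h / L = -6.835813 / 163 = -0.04193750
φ = arcsin(-0.04193750) = -2.403547°

-2.4035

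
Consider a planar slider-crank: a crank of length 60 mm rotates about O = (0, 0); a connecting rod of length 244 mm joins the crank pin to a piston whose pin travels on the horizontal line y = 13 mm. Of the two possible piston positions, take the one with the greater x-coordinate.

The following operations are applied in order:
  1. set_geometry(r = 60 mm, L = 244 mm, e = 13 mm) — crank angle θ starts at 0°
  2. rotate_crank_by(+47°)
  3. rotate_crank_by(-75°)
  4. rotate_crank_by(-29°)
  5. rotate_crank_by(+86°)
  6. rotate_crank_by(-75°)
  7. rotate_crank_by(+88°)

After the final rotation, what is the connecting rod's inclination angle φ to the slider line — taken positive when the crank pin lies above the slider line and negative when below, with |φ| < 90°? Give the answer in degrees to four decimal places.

6.3880

set_geometry: r = 60 mm, L = 244 mm, e = 13 mm; θ ← 0°
rotate_crank_by(+47°): θ ← 0° +47° = 47°
rotate_crank_by(-75°): θ ← 47° -75° = -28°
rotate_crank_by(-29°): θ ← -28° -29° = -57°
rotate_crank_by(+86°): θ ← -57° +86° = 29°
rotate_crank_by(-75°): θ ← 29° -75° = -46°
rotate_crank_by(+88°): θ ← -46° +88° = 42°
crank pin P = (r cos θ, r sin θ) = (44.588690, 40.147836)
h = r sin θ − e = 40.147836 − 13 = 27.147836
sin φ = h / L = 27.147836 / 244 = 0.11126162
φ = arcsin(0.11126162) = 6.388048°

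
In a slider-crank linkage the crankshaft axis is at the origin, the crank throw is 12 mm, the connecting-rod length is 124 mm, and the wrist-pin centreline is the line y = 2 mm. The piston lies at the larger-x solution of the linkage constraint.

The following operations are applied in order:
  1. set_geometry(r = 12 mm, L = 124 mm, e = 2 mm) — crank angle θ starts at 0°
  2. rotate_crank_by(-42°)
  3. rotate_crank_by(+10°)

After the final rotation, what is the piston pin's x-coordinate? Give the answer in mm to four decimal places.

133.8945

set_geometry: r = 12 mm, L = 124 mm, e = 2 mm; θ ← 0°
rotate_crank_by(-42°): θ ← 0° -42° = -42°
rotate_crank_by(+10°): θ ← -42° +10° = -32°
crank pin P = (r cos θ, r sin θ) = (10.176577, -6.359031)
h = r sin θ − e = -6.359031 − 2 = -8.359031
x = r cos θ + √(L² − h²) = 10.176577 + √(15376.0 − 69.8734) = 10.176577 + 123.717932 = 133.894509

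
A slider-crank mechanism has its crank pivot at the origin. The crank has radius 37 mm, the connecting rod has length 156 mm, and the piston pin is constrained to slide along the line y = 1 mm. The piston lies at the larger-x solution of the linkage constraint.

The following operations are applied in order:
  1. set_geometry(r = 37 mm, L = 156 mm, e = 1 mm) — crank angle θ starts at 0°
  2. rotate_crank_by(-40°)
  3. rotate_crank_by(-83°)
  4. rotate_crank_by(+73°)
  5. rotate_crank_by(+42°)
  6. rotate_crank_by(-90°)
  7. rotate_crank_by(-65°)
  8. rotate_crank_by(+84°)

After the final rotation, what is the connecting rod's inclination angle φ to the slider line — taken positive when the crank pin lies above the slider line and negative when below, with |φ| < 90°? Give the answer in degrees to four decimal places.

set_geometry: r = 37 mm, L = 156 mm, e = 1 mm; θ ← 0°
rotate_crank_by(-40°): θ ← 0° -40° = -40°
rotate_crank_by(-83°): θ ← -40° -83° = -123°
rotate_crank_by(+73°): θ ← -123° +73° = -50°
rotate_crank_by(+42°): θ ← -50° +42° = -8°
rotate_crank_by(-90°): θ ← -8° -90° = -98°
rotate_crank_by(-65°): θ ← -98° -65° = -163°
rotate_crank_by(+84°): θ ← -163° +84° = -79°
crank pin P = (r cos θ, r sin θ) = (7.059933, -36.320206)
h = r sin θ − e = -36.320206 − 1 = -37.320206
sin φ = h / L = -37.320206 / 156 = -0.23923209
φ = arcsin(-0.23923209) = -13.841222°

-13.8412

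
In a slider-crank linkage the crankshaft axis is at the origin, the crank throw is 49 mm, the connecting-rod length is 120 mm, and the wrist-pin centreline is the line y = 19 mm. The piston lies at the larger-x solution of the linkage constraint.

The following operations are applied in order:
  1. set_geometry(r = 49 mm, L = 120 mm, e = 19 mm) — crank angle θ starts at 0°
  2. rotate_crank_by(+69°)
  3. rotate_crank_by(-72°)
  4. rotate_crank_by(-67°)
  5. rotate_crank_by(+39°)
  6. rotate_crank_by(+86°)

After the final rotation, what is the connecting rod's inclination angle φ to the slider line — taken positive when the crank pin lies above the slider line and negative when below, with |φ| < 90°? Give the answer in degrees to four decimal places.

10.1458

set_geometry: r = 49 mm, L = 120 mm, e = 19 mm; θ ← 0°
rotate_crank_by(+69°): θ ← 0° +69° = 69°
rotate_crank_by(-72°): θ ← 69° -72° = -3°
rotate_crank_by(-67°): θ ← -3° -67° = -70°
rotate_crank_by(+39°): θ ← -70° +39° = -31°
rotate_crank_by(+86°): θ ← -31° +86° = 55°
crank pin P = (r cos θ, r sin θ) = (28.105245, 40.138450)
h = r sin θ − e = 40.138450 − 19 = 21.138450
sin φ = h / L = 21.138450 / 120 = 0.17615375
φ = arcsin(0.17615375) = 10.145806°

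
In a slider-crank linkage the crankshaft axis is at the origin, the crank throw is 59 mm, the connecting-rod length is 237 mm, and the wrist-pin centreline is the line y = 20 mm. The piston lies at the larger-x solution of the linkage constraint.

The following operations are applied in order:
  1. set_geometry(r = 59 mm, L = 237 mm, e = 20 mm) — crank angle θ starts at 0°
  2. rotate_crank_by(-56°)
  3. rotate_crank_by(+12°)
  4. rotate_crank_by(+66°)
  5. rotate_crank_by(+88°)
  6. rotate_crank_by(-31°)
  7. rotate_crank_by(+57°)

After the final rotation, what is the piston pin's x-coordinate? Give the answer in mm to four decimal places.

set_geometry: r = 59 mm, L = 237 mm, e = 20 mm; θ ← 0°
rotate_crank_by(-56°): θ ← 0° -56° = -56°
rotate_crank_by(+12°): θ ← -56° +12° = -44°
rotate_crank_by(+66°): θ ← -44° +66° = 22°
rotate_crank_by(+88°): θ ← 22° +88° = 110°
rotate_crank_by(-31°): θ ← 110° -31° = 79°
rotate_crank_by(+57°): θ ← 79° +57° = 136°
crank pin P = (r cos θ, r sin θ) = (-42.441048, 40.984844)
h = r sin θ − e = 40.984844 − 20 = 20.984844
x = r cos θ + √(L² − h²) = -42.441048 + √(56169.0 − 440.3637) = -42.441048 + 236.069135 = 193.628086

193.6281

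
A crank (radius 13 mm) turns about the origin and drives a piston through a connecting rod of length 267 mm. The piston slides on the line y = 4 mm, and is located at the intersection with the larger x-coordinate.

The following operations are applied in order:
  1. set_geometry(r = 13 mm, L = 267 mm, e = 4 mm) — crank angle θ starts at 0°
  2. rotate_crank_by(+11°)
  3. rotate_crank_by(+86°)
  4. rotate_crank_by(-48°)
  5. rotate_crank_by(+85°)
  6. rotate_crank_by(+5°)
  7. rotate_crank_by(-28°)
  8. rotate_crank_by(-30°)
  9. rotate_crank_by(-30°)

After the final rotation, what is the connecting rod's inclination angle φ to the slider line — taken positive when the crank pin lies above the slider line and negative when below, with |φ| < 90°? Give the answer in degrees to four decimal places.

1.3097

set_geometry: r = 13 mm, L = 267 mm, e = 4 mm; θ ← 0°
rotate_crank_by(+11°): θ ← 0° +11° = 11°
rotate_crank_by(+86°): θ ← 11° +86° = 97°
rotate_crank_by(-48°): θ ← 97° -48° = 49°
rotate_crank_by(+85°): θ ← 49° +85° = 134°
rotate_crank_by(+5°): θ ← 134° +5° = 139°
rotate_crank_by(-28°): θ ← 139° -28° = 111°
rotate_crank_by(-30°): θ ← 111° -30° = 81°
rotate_crank_by(-30°): θ ← 81° -30° = 51°
crank pin P = (r cos θ, r sin θ) = (8.181165, 10.102897)
h = r sin θ − e = 10.102897 − 4 = 6.102897
sin φ = h / L = 6.102897 / 267 = 0.02285729
φ = arcsin(0.02285729) = 1.309741°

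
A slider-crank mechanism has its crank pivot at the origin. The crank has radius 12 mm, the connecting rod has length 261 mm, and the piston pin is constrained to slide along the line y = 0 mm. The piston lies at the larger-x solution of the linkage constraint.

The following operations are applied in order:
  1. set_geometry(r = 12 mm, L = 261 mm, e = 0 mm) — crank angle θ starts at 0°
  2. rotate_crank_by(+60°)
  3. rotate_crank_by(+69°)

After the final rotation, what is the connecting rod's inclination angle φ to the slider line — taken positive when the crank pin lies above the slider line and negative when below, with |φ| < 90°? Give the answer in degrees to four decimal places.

2.0477

set_geometry: r = 12 mm, L = 261 mm, e = 0 mm; θ ← 0°
rotate_crank_by(+60°): θ ← 0° +60° = 60°
rotate_crank_by(+69°): θ ← 60° +69° = 129°
crank pin P = (r cos θ, r sin θ) = (-7.551845, 9.325752)
h = r sin θ − e = 9.325752 − 0 = 9.325752
sin φ = h / L = 9.325752 / 261 = 0.03573085
φ = arcsin(0.03573085) = 2.047663°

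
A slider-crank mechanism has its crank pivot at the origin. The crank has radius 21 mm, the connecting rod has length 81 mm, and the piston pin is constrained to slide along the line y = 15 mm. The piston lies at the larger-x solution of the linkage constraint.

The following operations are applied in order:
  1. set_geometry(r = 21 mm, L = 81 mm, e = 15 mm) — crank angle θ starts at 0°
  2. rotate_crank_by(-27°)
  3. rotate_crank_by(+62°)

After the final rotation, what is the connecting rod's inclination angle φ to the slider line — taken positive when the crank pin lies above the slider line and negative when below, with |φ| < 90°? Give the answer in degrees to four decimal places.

set_geometry: r = 21 mm, L = 81 mm, e = 15 mm; θ ← 0°
rotate_crank_by(-27°): θ ← 0° -27° = -27°
rotate_crank_by(+62°): θ ← -27° +62° = 35°
crank pin P = (r cos θ, r sin θ) = (17.202193, 12.045105)
h = r sin θ − e = 12.045105 − 15 = -2.954895
sin φ = h / L = -2.954895 / 81 = -0.03648018
φ = arcsin(-0.03648018) = -2.090624°

-2.0906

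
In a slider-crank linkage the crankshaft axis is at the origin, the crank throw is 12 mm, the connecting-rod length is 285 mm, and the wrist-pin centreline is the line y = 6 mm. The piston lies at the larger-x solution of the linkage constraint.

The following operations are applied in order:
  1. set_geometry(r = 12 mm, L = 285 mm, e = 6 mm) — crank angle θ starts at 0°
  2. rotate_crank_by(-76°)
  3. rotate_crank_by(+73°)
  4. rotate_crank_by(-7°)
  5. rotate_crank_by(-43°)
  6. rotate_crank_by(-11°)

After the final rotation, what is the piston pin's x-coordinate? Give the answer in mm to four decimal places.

289.7657

set_geometry: r = 12 mm, L = 285 mm, e = 6 mm; θ ← 0°
rotate_crank_by(-76°): θ ← 0° -76° = -76°
rotate_crank_by(+73°): θ ← -76° +73° = -3°
rotate_crank_by(-7°): θ ← -3° -7° = -10°
rotate_crank_by(-43°): θ ← -10° -43° = -53°
rotate_crank_by(-11°): θ ← -53° -11° = -64°
crank pin P = (r cos θ, r sin θ) = (5.260454, -10.785529)
h = r sin θ − e = -10.785529 − 6 = -16.785529
x = r cos θ + √(L² − h²) = 5.260454 + √(81225.0 − 281.7540) = 5.260454 + 284.505265 = 289.765719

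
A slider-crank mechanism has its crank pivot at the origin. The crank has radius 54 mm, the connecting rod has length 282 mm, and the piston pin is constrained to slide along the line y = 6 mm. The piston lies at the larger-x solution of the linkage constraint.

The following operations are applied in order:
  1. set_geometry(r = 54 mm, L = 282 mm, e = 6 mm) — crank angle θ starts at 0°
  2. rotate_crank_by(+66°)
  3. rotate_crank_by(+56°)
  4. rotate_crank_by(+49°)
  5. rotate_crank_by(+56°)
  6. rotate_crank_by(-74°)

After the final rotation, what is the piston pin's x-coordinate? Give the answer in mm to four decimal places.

set_geometry: r = 54 mm, L = 282 mm, e = 6 mm; θ ← 0°
rotate_crank_by(+66°): θ ← 0° +66° = 66°
rotate_crank_by(+56°): θ ← 66° +56° = 122°
rotate_crank_by(+49°): θ ← 122° +49° = 171°
rotate_crank_by(+56°): θ ← 171° +56° = 227°
rotate_crank_by(-74°): θ ← 227° -74° = 153°
crank pin P = (r cos θ, r sin θ) = (-48.114352, 24.515487)
h = r sin θ − e = 24.515487 − 6 = 18.515487
x = r cos θ + √(L² − h²) = -48.114352 + √(79524.0 − 342.8233) = -48.114352 + 281.391501 = 233.277149

233.2771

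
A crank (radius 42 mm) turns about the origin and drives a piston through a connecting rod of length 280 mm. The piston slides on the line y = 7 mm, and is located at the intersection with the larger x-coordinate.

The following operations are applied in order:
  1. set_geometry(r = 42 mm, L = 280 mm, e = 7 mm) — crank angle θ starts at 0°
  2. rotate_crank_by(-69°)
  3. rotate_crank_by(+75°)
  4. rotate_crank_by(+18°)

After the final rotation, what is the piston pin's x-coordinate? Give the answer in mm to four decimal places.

318.1873

set_geometry: r = 42 mm, L = 280 mm, e = 7 mm; θ ← 0°
rotate_crank_by(-69°): θ ← 0° -69° = -69°
rotate_crank_by(+75°): θ ← -69° +75° = 6°
rotate_crank_by(+18°): θ ← 6° +18° = 24°
crank pin P = (r cos θ, r sin θ) = (38.368909, 17.082939)
h = r sin θ − e = 17.082939 − 7 = 10.082939
x = r cos θ + √(L² − h²) = 38.368909 + √(78400.0 − 101.6657) = 38.368909 + 279.818395 = 318.187305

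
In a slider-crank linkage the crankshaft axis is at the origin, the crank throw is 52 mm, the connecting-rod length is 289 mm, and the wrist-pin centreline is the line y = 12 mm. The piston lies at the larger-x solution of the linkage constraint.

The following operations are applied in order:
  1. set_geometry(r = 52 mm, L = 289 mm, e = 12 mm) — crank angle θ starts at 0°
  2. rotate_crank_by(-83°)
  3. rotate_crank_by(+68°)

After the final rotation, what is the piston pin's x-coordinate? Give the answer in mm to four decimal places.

set_geometry: r = 52 mm, L = 289 mm, e = 12 mm; θ ← 0°
rotate_crank_by(-83°): θ ← 0° -83° = -83°
rotate_crank_by(+68°): θ ← -83° +68° = -15°
crank pin P = (r cos θ, r sin θ) = (50.228143, -13.458590)
h = r sin θ − e = -13.458590 − 12 = -25.458590
x = r cos θ + √(L² − h²) = 50.228143 + √(83521.0 − 648.1398) = 50.228143 + 287.876467 = 338.104610

338.1046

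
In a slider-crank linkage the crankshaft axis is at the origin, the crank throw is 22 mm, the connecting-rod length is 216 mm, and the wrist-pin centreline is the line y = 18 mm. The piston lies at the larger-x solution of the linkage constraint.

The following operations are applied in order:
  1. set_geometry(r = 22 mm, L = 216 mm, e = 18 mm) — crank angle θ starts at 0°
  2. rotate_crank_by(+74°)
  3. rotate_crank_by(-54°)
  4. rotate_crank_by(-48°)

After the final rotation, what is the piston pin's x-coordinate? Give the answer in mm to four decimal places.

233.5592

set_geometry: r = 22 mm, L = 216 mm, e = 18 mm; θ ← 0°
rotate_crank_by(+74°): θ ← 0° +74° = 74°
rotate_crank_by(-54°): θ ← 74° -54° = 20°
rotate_crank_by(-48°): θ ← 20° -48° = -28°
crank pin P = (r cos θ, r sin θ) = (19.424847, -10.328374)
h = r sin θ − e = -10.328374 − 18 = -28.328374
x = r cos θ + √(L² − h²) = 19.424847 + √(46656.0 − 802.4968) = 19.424847 + 214.134311 = 233.559158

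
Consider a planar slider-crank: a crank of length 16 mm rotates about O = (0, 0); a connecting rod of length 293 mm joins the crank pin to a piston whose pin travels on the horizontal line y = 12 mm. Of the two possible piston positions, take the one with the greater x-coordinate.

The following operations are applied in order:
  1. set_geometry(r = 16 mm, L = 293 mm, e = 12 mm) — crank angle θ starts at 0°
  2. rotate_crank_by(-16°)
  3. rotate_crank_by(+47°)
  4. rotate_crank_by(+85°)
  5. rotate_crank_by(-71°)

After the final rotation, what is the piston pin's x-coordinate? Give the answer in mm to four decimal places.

set_geometry: r = 16 mm, L = 293 mm, e = 12 mm; θ ← 0°
rotate_crank_by(-16°): θ ← 0° -16° = -16°
rotate_crank_by(+47°): θ ← -16° +47° = 31°
rotate_crank_by(+85°): θ ← 31° +85° = 116°
rotate_crank_by(-71°): θ ← 116° -71° = 45°
crank pin P = (r cos θ, r sin θ) = (11.313708, 11.313708)
h = r sin θ − e = 11.313708 − 12 = -0.686292
x = r cos θ + √(L² − h²) = 11.313708 + √(85849.0 − 0.4710) = 11.313708 + 292.999196 = 304.312905

304.3129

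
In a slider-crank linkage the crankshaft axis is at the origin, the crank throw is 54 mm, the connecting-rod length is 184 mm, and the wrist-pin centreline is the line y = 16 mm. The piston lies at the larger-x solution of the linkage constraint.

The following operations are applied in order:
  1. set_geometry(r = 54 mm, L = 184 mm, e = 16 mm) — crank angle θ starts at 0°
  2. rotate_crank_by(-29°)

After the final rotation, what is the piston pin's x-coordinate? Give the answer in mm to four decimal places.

226.3296

set_geometry: r = 54 mm, L = 184 mm, e = 16 mm; θ ← 0°
rotate_crank_by(-29°): θ ← 0° -29° = -29°
crank pin P = (r cos θ, r sin θ) = (47.229464, -26.179719)
h = r sin θ − e = -26.179719 − 16 = -42.179719
x = r cos θ + √(L² − h²) = 47.229464 + √(33856.0 − 1779.1287) = 47.229464 + 179.100171 = 226.329635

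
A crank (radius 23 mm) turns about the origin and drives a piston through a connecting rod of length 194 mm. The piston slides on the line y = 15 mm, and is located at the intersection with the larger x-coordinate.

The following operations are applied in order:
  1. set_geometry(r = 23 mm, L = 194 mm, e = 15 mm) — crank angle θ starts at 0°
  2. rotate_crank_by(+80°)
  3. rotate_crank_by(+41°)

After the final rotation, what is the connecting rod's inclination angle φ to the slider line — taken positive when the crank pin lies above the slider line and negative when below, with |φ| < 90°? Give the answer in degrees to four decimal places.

set_geometry: r = 23 mm, L = 194 mm, e = 15 mm; θ ← 0°
rotate_crank_by(+80°): θ ← 0° +80° = 80°
rotate_crank_by(+41°): θ ← 80° +41° = 121°
crank pin P = (r cos θ, r sin θ) = (-11.845876, 19.714848)
h = r sin θ − e = 19.714848 − 15 = 4.714848
sin φ = h / L = 4.714848 / 194 = 0.02430334
φ = arcsin(0.02430334) = 1.392616°

1.3926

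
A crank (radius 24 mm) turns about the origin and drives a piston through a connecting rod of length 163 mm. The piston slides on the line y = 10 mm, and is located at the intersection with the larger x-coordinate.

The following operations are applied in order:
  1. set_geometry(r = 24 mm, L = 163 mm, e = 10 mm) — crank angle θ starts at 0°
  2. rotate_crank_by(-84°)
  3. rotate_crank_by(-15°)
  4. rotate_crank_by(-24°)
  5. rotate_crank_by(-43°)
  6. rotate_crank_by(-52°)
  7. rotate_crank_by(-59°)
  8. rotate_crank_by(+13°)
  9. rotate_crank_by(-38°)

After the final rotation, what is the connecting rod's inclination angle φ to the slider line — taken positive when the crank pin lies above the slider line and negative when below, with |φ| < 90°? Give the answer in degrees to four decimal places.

set_geometry: r = 24 mm, L = 163 mm, e = 10 mm; θ ← 0°
rotate_crank_by(-84°): θ ← 0° -84° = -84°
rotate_crank_by(-15°): θ ← -84° -15° = -99°
rotate_crank_by(-24°): θ ← -99° -24° = -123°
rotate_crank_by(-43°): θ ← -123° -43° = -166°
rotate_crank_by(-52°): θ ← -166° -52° = -218°
rotate_crank_by(-59°): θ ← -218° -59° = -277°
rotate_crank_by(+13°): θ ← -277° +13° = -264°
rotate_crank_by(-38°): θ ← -264° -38° = -302°
crank pin P = (r cos θ, r sin θ) = (12.718062, 20.353154)
h = r sin θ − e = 20.353154 − 10 = 10.353154
sin φ = h / L = 10.353154 / 163 = 0.06351628
φ = arcsin(0.06351628) = 3.641666°

3.6417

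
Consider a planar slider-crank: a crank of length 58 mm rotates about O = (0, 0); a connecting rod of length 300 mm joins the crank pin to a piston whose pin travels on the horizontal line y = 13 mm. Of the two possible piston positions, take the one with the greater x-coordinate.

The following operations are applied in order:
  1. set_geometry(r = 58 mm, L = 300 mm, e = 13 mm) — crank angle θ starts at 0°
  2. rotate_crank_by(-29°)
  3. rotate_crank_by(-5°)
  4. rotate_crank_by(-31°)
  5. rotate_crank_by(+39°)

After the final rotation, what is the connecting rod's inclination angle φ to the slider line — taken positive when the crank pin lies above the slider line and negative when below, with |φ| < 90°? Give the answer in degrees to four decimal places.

set_geometry: r = 58 mm, L = 300 mm, e = 13 mm; θ ← 0°
rotate_crank_by(-29°): θ ← 0° -29° = -29°
rotate_crank_by(-5°): θ ← -29° -5° = -34°
rotate_crank_by(-31°): θ ← -34° -31° = -65°
rotate_crank_by(+39°): θ ← -65° +39° = -26°
crank pin P = (r cos θ, r sin θ) = (52.130055, -25.425527)
h = r sin θ − e = -25.425527 − 13 = -38.425527
sin φ = h / L = -38.425527 / 300 = -0.12808509
φ = arcsin(-0.12808509) = -7.358951°

-7.3590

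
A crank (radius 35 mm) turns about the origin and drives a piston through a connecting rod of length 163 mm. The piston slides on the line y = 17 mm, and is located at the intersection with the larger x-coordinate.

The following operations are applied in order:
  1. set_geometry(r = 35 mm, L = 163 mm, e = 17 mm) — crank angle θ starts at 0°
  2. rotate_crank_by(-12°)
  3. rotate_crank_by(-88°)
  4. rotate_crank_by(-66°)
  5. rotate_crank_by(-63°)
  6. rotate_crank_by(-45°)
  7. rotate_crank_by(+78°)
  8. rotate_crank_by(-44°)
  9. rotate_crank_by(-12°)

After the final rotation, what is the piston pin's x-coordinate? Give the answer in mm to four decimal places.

151.3687

set_geometry: r = 35 mm, L = 163 mm, e = 17 mm; θ ← 0°
rotate_crank_by(-12°): θ ← 0° -12° = -12°
rotate_crank_by(-88°): θ ← -12° -88° = -100°
rotate_crank_by(-66°): θ ← -100° -66° = -166°
rotate_crank_by(-63°): θ ← -166° -63° = -229°
rotate_crank_by(-45°): θ ← -229° -45° = -274°
rotate_crank_by(+78°): θ ← -274° +78° = -196°
rotate_crank_by(-44°): θ ← -196° -44° = -240°
rotate_crank_by(-12°): θ ← -240° -12° = -252°
crank pin P = (r cos θ, r sin θ) = (-10.815595, 33.286978)
h = r sin θ − e = 33.286978 − 17 = 16.286978
x = r cos θ + √(L² − h²) = -10.815595 + √(26569.0 − 265.2657) = -10.815595 + 162.184260 = 151.368666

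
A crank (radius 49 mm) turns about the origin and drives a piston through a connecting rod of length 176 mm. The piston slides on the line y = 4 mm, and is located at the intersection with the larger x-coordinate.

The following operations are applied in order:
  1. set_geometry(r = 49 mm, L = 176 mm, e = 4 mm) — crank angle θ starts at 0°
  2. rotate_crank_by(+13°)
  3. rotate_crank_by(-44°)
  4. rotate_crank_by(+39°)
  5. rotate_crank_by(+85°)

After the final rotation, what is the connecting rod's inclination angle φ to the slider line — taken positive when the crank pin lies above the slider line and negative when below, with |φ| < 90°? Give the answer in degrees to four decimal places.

14.7914

set_geometry: r = 49 mm, L = 176 mm, e = 4 mm; θ ← 0°
rotate_crank_by(+13°): θ ← 0° +13° = 13°
rotate_crank_by(-44°): θ ← 13° -44° = -31°
rotate_crank_by(+39°): θ ← -31° +39° = 8°
rotate_crank_by(+85°): θ ← 8° +85° = 93°
crank pin P = (r cos θ, r sin θ) = (-2.564462, 48.932847)
h = r sin θ − e = 48.932847 − 4 = 44.932847
sin φ = h / L = 44.932847 / 176 = 0.25530027
φ = arcsin(0.25530027) = 14.791378°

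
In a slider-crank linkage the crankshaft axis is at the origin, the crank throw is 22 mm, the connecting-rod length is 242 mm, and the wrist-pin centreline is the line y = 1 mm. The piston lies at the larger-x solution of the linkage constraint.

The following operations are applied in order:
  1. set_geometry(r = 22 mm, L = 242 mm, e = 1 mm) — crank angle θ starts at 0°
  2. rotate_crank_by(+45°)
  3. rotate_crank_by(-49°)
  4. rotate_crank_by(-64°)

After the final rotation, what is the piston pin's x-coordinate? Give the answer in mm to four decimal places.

249.2935

set_geometry: r = 22 mm, L = 242 mm, e = 1 mm; θ ← 0°
rotate_crank_by(+45°): θ ← 0° +45° = 45°
rotate_crank_by(-49°): θ ← 45° -49° = -4°
rotate_crank_by(-64°): θ ← -4° -64° = -68°
crank pin P = (r cos θ, r sin θ) = (8.241345, -20.398045)
h = r sin θ − e = -20.398045 − 1 = -21.398045
x = r cos θ + √(L² − h²) = 8.241345 + √(58564.0 − 457.8763) = 8.241345 + 241.052118 = 249.293463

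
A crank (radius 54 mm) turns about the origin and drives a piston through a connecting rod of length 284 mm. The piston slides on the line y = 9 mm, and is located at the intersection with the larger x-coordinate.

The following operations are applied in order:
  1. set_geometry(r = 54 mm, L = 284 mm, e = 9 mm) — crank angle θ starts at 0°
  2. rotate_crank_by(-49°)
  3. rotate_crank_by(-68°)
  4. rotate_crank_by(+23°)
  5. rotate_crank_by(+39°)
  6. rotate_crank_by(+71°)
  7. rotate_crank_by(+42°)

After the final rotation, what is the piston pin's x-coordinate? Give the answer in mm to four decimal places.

set_geometry: r = 54 mm, L = 284 mm, e = 9 mm; θ ← 0°
rotate_crank_by(-49°): θ ← 0° -49° = -49°
rotate_crank_by(-68°): θ ← -49° -68° = -117°
rotate_crank_by(+23°): θ ← -117° +23° = -94°
rotate_crank_by(+39°): θ ← -94° +39° = -55°
rotate_crank_by(+71°): θ ← -55° +71° = 16°
rotate_crank_by(+42°): θ ← 16° +42° = 58°
crank pin P = (r cos θ, r sin θ) = (28.615640, 45.794597)
h = r sin θ − e = 45.794597 − 9 = 36.794597
x = r cos θ + √(L² − h²) = 28.615640 + √(80656.0 − 1353.8424) = 28.615640 + 281.606388 = 310.222028

310.2220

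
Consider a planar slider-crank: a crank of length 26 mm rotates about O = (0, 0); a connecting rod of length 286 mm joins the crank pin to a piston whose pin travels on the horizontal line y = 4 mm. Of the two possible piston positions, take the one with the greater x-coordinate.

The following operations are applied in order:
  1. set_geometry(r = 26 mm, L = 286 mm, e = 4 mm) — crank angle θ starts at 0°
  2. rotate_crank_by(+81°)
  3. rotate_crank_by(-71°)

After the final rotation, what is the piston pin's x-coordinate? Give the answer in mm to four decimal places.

set_geometry: r = 26 mm, L = 286 mm, e = 4 mm; θ ← 0°
rotate_crank_by(+81°): θ ← 0° +81° = 81°
rotate_crank_by(-71°): θ ← 81° -71° = 10°
crank pin P = (r cos θ, r sin θ) = (25.605002, 4.514853)
h = r sin θ − e = 4.514853 − 4 = 0.514853
x = r cos θ + √(L² − h²) = 25.605002 + √(81796.0 − 0.2651) = 25.605002 + 285.999537 = 311.604538

311.6045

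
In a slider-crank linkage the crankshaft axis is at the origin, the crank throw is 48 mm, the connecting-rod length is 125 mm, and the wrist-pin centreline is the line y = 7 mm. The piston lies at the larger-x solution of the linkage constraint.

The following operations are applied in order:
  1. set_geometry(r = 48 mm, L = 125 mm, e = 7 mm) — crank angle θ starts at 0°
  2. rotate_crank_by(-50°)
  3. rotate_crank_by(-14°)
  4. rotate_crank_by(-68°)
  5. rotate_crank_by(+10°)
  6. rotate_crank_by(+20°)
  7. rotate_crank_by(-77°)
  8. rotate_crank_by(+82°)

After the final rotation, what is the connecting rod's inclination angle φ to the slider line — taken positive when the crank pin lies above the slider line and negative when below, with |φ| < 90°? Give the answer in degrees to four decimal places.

set_geometry: r = 48 mm, L = 125 mm, e = 7 mm; θ ← 0°
rotate_crank_by(-50°): θ ← 0° -50° = -50°
rotate_crank_by(-14°): θ ← -50° -14° = -64°
rotate_crank_by(-68°): θ ← -64° -68° = -132°
rotate_crank_by(+10°): θ ← -132° +10° = -122°
rotate_crank_by(+20°): θ ← -122° +20° = -102°
rotate_crank_by(-77°): θ ← -102° -77° = -179°
rotate_crank_by(+82°): θ ← -179° +82° = -97°
crank pin P = (r cos θ, r sin θ) = (-5.849728, -47.642215)
h = r sin θ − e = -47.642215 − 7 = -54.642215
sin φ = h / L = -54.642215 / 125 = -0.43713772
φ = arcsin(-0.43713772) = -25.921399°

-25.9214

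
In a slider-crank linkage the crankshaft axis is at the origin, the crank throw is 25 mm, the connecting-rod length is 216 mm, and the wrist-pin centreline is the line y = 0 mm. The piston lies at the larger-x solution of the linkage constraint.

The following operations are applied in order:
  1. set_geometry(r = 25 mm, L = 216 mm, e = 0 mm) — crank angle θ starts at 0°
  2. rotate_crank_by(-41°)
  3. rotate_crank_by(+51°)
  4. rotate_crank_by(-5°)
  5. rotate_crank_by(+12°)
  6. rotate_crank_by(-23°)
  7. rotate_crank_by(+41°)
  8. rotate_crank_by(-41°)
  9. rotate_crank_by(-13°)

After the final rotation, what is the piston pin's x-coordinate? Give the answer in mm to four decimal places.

set_geometry: r = 25 mm, L = 216 mm, e = 0 mm; θ ← 0°
rotate_crank_by(-41°): θ ← 0° -41° = -41°
rotate_crank_by(+51°): θ ← -41° +51° = 10°
rotate_crank_by(-5°): θ ← 10° -5° = 5°
rotate_crank_by(+12°): θ ← 5° +12° = 17°
rotate_crank_by(-23°): θ ← 17° -23° = -6°
rotate_crank_by(+41°): θ ← -6° +41° = 35°
rotate_crank_by(-41°): θ ← 35° -41° = -6°
rotate_crank_by(-13°): θ ← -6° -13° = -19°
crank pin P = (r cos θ, r sin θ) = (23.637964, -8.139204)
h = r sin θ − e = -8.139204 − 0 = -8.139204
x = r cos θ + √(L² − h²) = 23.637964 + √(46656.0 − 66.2466) = 23.637964 + 215.846597 = 239.484561

239.4846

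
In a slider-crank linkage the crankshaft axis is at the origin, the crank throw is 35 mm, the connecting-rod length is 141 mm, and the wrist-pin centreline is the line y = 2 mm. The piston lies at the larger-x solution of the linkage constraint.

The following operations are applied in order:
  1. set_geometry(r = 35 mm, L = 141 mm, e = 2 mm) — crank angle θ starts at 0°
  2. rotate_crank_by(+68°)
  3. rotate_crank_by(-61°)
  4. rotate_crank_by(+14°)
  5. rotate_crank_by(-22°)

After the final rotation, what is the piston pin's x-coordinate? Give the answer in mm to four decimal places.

175.9705

set_geometry: r = 35 mm, L = 141 mm, e = 2 mm; θ ← 0°
rotate_crank_by(+68°): θ ← 0° +68° = 68°
rotate_crank_by(-61°): θ ← 68° -61° = 7°
rotate_crank_by(+14°): θ ← 7° +14° = 21°
rotate_crank_by(-22°): θ ← 21° -22° = -1°
crank pin P = (r cos θ, r sin θ) = (34.994669, -0.610834)
h = r sin θ − e = -0.610834 − 2 = -2.610834
x = r cos θ + √(L² − h²) = 34.994669 + √(19881.0 − 6.8165) = 34.994669 + 140.975826 = 175.970495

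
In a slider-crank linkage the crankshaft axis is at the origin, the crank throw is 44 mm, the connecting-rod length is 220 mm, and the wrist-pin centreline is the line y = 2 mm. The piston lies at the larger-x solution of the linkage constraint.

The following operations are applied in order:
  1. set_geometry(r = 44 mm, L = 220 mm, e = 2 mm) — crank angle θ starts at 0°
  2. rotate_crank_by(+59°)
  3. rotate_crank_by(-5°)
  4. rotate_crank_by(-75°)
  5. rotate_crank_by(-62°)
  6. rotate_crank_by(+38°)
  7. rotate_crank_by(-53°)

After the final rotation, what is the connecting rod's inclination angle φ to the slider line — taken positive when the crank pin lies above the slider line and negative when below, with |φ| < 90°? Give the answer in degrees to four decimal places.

set_geometry: r = 44 mm, L = 220 mm, e = 2 mm; θ ← 0°
rotate_crank_by(+59°): θ ← 0° +59° = 59°
rotate_crank_by(-5°): θ ← 59° -5° = 54°
rotate_crank_by(-75°): θ ← 54° -75° = -21°
rotate_crank_by(-62°): θ ← -21° -62° = -83°
rotate_crank_by(+38°): θ ← -83° +38° = -45°
rotate_crank_by(-53°): θ ← -45° -53° = -98°
crank pin P = (r cos θ, r sin θ) = (-6.123616, -43.571795)
h = r sin θ − e = -43.571795 − 2 = -45.571795
sin φ = h / L = -45.571795 / 220 = -0.20714452
φ = arcsin(-0.20714452) = -11.955066°

-11.9551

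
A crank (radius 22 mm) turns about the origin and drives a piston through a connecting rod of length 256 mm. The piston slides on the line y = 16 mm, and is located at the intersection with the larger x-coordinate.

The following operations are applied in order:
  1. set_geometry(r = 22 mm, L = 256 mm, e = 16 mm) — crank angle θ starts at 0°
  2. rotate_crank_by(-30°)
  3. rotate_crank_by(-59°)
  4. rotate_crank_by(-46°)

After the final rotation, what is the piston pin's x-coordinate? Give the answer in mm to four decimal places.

238.4913

set_geometry: r = 22 mm, L = 256 mm, e = 16 mm; θ ← 0°
rotate_crank_by(-30°): θ ← 0° -30° = -30°
rotate_crank_by(-59°): θ ← -30° -59° = -89°
rotate_crank_by(-46°): θ ← -89° -46° = -135°
crank pin P = (r cos θ, r sin θ) = (-15.556349, -15.556349)
h = r sin θ − e = -15.556349 − 16 = -31.556349
x = r cos θ + √(L² − h²) = -15.556349 + √(65536.0 − 995.8032) = -15.556349 + 254.047627 = 238.491278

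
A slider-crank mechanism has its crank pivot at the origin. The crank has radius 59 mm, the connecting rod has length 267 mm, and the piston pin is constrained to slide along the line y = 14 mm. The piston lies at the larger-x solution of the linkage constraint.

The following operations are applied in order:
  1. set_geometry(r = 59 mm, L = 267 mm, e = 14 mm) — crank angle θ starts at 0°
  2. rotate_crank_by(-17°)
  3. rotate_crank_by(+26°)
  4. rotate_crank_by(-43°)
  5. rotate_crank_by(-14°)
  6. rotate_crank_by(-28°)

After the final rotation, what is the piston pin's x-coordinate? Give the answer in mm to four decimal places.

set_geometry: r = 59 mm, L = 267 mm, e = 14 mm; θ ← 0°
rotate_crank_by(-17°): θ ← 0° -17° = -17°
rotate_crank_by(+26°): θ ← -17° +26° = 9°
rotate_crank_by(-43°): θ ← 9° -43° = -34°
rotate_crank_by(-14°): θ ← -34° -14° = -48°
rotate_crank_by(-28°): θ ← -48° -28° = -76°
crank pin P = (r cos θ, r sin θ) = (14.273392, -57.247448)
h = r sin θ − e = -57.247448 − 14 = -71.247448
x = r cos θ + √(L² − h²) = 14.273392 + √(71289.0 − 5076.1988) = 14.273392 + 257.318482 = 271.591874

271.5919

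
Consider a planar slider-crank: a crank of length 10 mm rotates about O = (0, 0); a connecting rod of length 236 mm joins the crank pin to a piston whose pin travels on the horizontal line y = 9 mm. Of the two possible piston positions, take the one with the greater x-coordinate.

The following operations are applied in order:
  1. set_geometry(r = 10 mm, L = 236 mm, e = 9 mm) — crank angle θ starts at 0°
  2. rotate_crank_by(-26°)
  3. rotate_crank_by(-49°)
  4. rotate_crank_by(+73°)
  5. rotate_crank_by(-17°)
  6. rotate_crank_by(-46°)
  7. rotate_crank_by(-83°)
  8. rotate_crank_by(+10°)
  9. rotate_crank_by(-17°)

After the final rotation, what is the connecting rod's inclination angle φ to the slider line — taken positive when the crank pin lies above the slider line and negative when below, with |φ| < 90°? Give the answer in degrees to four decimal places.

set_geometry: r = 10 mm, L = 236 mm, e = 9 mm; θ ← 0°
rotate_crank_by(-26°): θ ← 0° -26° = -26°
rotate_crank_by(-49°): θ ← -26° -49° = -75°
rotate_crank_by(+73°): θ ← -75° +73° = -2°
rotate_crank_by(-17°): θ ← -2° -17° = -19°
rotate_crank_by(-46°): θ ← -19° -46° = -65°
rotate_crank_by(-83°): θ ← -65° -83° = -148°
rotate_crank_by(+10°): θ ← -148° +10° = -138°
rotate_crank_by(-17°): θ ← -138° -17° = -155°
crank pin P = (r cos θ, r sin θ) = (-9.063078, -4.226183)
h = r sin θ − e = -4.226183 − 9 = -13.226183
sin φ = h / L = -13.226183 / 236 = -0.05604315
φ = arcsin(-0.05604315) = -3.212719°

-3.2127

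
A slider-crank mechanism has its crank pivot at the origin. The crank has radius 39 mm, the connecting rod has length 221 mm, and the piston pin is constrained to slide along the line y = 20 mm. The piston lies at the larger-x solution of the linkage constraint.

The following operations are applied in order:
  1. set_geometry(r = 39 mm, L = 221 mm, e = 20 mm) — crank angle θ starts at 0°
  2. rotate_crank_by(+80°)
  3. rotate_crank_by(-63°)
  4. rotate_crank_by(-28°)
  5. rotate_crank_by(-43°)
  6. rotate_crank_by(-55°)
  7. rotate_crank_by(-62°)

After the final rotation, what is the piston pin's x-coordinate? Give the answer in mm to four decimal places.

set_geometry: r = 39 mm, L = 221 mm, e = 20 mm; θ ← 0°
rotate_crank_by(+80°): θ ← 0° +80° = 80°
rotate_crank_by(-63°): θ ← 80° -63° = 17°
rotate_crank_by(-28°): θ ← 17° -28° = -11°
rotate_crank_by(-43°): θ ← -11° -43° = -54°
rotate_crank_by(-55°): θ ← -54° -55° = -109°
rotate_crank_by(-62°): θ ← -109° -62° = -171°
crank pin P = (r cos θ, r sin θ) = (-38.519845, -6.100944)
h = r sin θ − e = -6.100944 − 20 = -26.100944
x = r cos θ + √(L² − h²) = -38.519845 + √(48841.0 − 681.2593) = -38.519845 + 219.453277 = 180.933432

180.9334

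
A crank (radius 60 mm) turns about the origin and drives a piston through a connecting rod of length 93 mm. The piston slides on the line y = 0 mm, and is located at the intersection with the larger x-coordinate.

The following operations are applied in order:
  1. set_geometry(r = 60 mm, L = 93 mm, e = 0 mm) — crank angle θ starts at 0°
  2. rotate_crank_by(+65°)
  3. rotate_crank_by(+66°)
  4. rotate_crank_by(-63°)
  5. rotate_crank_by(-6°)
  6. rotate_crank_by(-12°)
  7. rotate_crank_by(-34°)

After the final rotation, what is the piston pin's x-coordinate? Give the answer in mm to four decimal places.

set_geometry: r = 60 mm, L = 93 mm, e = 0 mm; θ ← 0°
rotate_crank_by(+65°): θ ← 0° +65° = 65°
rotate_crank_by(+66°): θ ← 65° +66° = 131°
rotate_crank_by(-63°): θ ← 131° -63° = 68°
rotate_crank_by(-6°): θ ← 68° -6° = 62°
rotate_crank_by(-12°): θ ← 62° -12° = 50°
rotate_crank_by(-34°): θ ← 50° -34° = 16°
crank pin P = (r cos θ, r sin θ) = (57.675702, 16.538241)
h = r sin θ − e = 16.538241 − 0 = 16.538241
x = r cos θ + √(L² − h²) = 57.675702 + √(8649.0 − 273.5134) = 57.675702 + 91.517684 = 149.193386

149.1934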